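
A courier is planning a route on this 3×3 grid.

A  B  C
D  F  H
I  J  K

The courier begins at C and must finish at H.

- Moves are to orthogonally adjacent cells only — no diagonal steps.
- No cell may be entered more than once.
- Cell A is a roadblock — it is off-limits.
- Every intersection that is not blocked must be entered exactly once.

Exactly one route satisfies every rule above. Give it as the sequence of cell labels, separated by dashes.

Need to visit all 8 open cells exactly once, starting at C and ending at H.
Cell I has only two open neighbours (D and J), so the path must pass straight through it: one of those is the cell it's entered from and the other is where it exits.
Route from C: left to B, down to F, left to D, down to I, 2× right (reaching K), up to H — 7 moves in all.
Check: all 8 open cells covered.

C - B - F - D - I - J - K - H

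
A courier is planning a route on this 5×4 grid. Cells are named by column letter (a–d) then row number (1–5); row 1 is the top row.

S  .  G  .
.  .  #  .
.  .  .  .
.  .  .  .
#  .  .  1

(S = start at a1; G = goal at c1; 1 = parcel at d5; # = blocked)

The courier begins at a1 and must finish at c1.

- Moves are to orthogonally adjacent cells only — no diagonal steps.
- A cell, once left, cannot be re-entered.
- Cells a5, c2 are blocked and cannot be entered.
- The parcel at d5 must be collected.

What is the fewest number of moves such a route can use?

12

Any route passes through d5 somewhere between a1 and c1. Summing Manhattan distances along the two legs (a1 → d5 → c1) gives a lower bound of 7 + 5 = 12 moves.
A route of 12 moves achieves this: a1 → a2 → a3 → a4 → b4 → b5 → c5 → d5 → d4 → d3 → d2 → d1 → c1.
Since 12 matches the lower bound, it is optimal.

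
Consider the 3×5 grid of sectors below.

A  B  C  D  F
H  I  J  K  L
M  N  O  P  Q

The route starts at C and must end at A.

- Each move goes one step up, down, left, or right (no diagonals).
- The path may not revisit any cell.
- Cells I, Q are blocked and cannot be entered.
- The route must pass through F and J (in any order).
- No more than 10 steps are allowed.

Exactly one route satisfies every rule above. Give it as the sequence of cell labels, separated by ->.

C -> D -> F -> L -> K -> J -> O -> N -> M -> H -> A

The 10-move cap with required stops at F, J leaves no slack for detours.
Route from C: 2× right (reaching F), down to L, 2× left (reaching J), down to O, 2× left (reaching M), 2× up (reaching A) — 10 moves in all.
Check: all required cells visited; 10 ≤ 10 moves.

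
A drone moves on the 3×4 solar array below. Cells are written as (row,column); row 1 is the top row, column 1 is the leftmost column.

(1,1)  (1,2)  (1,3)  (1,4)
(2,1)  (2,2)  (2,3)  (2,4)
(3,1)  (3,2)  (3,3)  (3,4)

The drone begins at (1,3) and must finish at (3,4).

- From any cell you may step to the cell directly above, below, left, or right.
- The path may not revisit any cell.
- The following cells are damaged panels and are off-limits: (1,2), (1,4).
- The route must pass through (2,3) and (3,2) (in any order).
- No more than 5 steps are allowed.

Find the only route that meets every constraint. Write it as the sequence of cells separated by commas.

(1,3), (2,3), (2,2), (3,2), (3,3), (3,4)

Any route must reach (2,3) and (3,2) and still end at (3,4) within 5 moves, so the order of the required stops is forced.
Route from (1,3): down 1 to (2,3), left 1 to (2,2), down 1 to (3,2), right 2 to (3,4) — 5 moves in all.
Check: all required cells visited; 5 ≤ 5 moves.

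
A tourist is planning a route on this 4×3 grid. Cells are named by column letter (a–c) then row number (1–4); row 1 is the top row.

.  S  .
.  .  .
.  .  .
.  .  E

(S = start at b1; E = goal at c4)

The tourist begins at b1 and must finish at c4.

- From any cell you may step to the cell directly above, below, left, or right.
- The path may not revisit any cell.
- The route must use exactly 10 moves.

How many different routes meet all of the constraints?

Need simple routes of exactly 10 moves from b1 to c4 (Manhattan distance 4, so 3 moves are spent on a detour and 3 undoing it).
Enumerating: b1 a1 a2 a3 a4 b4 b3 b2 c2 c3 c4 | b1 a1 a2 b2 c2 c3 b3 a3 a4 b4 c4 | b1 c1 c2 c3 b3 b2 a2 a3 a4 b4 c4 | b1 c1 c2 b2 a2 a3 a4 b4 b3 c3 c4.
That gives 4 routes.

4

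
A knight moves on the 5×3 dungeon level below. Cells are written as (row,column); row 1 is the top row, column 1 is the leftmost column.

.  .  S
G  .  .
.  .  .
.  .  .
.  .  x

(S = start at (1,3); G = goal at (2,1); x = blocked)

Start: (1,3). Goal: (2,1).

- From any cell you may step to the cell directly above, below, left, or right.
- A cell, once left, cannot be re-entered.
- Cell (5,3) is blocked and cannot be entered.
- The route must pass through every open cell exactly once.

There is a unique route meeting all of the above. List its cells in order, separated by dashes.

Need to visit all 14 open cells exactly once, starting at (1,3) and ending at (2,1).
Cell (1,1) has only two open neighbours ((2,1) and (1,2)), so the path must pass straight through it: one of those is the cell it's entered from and the other is where it exits.
Route from (1,3): 3× down (reaching (4,3)), left to (4,2), down to (5,2), left to (5,1), 2× up (reaching (3,1)), right to (3,2), 2× up (reaching (1,2)), left to (1,1), down to (2,1) — 13 moves in all.
Check: all 14 open cells covered.

(1,3) - (2,3) - (3,3) - (4,3) - (4,2) - (5,2) - (5,1) - (4,1) - (3,1) - (3,2) - (2,2) - (1,2) - (1,1) - (2,1)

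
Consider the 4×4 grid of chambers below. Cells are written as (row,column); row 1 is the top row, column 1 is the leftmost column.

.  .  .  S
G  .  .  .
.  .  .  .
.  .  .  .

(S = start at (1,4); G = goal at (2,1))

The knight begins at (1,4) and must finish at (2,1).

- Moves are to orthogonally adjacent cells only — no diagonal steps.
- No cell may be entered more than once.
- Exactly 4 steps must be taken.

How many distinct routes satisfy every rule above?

4

Need simple routes of exactly 4 moves from (1,4) to (2,1) (Manhattan distance 4, so 0 moves are spent on a detour and 0 undoing it).
Enumerating: (1,4) (2,4) (2,3) (2,2) (2,1) | (1,4) (1,3) (2,3) (2,2) (2,1) | (1,4) (1,3) (1,2) (2,2) (2,1) | (1,4) (1,3) (1,2) (1,1) (2,1).
That gives 4 routes.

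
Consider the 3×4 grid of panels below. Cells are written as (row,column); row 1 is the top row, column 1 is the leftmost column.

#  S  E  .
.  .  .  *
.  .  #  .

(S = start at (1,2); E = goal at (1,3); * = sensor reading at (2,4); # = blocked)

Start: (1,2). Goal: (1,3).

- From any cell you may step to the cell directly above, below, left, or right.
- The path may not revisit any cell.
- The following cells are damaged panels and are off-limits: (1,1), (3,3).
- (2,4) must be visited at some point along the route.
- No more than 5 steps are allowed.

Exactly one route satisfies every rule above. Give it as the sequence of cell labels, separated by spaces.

Any route must reach (2,4) and still end at (1,3) within 5 moves, so the order of the required stops is forced.
Route from (1,2): down 1 to (2,2), right 2 to (2,4), up 1 to (1,4), left 1 to (1,3) — 5 moves in all.
Check: all required cells visited; 5 ≤ 5 moves.

(1,2) (2,2) (2,3) (2,4) (1,4) (1,3)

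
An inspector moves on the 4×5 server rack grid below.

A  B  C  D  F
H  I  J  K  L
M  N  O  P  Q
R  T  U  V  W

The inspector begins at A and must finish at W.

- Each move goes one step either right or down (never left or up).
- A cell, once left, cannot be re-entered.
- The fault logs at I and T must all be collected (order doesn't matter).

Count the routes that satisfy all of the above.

A right/down-only route from A to W makes exactly 3 down-moves and 4 right-moves in some order.
With no other constraints that would be C(7,3) = 35 routes.
A monotone route can only reach the required cells in the order I, T, so split there and multiply the segment counts: A→I: 2; I→T: 1; T→W: 1; product = 2.
That gives 2 routes.

2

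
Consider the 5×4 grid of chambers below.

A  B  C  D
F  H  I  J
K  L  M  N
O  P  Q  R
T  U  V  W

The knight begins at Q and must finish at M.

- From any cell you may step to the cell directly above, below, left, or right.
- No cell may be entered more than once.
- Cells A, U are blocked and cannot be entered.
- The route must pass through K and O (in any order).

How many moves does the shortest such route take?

5

Any route passes through K and O in some order between Q and M. Summing Manhattan distances along each leg and taking the cheapest ordering (Q → O → K → M) gives a lower bound of 2 + 1 + 2 = 5 moves.
A route of 5 moves achieves this: Q → P → O → K → L → M.
Since 5 matches the lower bound, it is optimal.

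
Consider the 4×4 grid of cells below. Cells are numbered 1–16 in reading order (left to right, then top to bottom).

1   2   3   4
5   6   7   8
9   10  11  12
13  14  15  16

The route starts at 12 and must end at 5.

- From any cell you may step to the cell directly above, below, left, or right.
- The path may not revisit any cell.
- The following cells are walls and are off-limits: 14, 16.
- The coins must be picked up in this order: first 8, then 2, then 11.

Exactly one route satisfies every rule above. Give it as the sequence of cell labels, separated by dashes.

12 - 8 - 4 - 3 - 2 - 6 - 7 - 11 - 10 - 9 - 5

The waypoints must appear in the order 8, 2, 11, with no cell reused.
Route from 12: 2× up (reaching 4), 2× left (reaching 2), down to 6, right to 7, down to 11, 2× left (reaching 9), up to 5 — 10 moves in all.
Check: order respected (8 at step 1, 2 at step 4, 11 at step 7).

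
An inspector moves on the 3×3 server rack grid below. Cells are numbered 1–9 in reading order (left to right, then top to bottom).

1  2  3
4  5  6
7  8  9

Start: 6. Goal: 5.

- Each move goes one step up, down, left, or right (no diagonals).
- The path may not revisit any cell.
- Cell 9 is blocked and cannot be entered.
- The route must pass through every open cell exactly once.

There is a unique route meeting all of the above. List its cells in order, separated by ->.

Need to visit all 8 open cells exactly once, starting at 6 and ending at 5.
Route from 6: up to 3, 2× left (reaching 1), 2× down (reaching 7), right to 8, up to 5 — 7 moves in all.
Check: all 8 open cells covered.

6 -> 3 -> 2 -> 1 -> 4 -> 7 -> 8 -> 5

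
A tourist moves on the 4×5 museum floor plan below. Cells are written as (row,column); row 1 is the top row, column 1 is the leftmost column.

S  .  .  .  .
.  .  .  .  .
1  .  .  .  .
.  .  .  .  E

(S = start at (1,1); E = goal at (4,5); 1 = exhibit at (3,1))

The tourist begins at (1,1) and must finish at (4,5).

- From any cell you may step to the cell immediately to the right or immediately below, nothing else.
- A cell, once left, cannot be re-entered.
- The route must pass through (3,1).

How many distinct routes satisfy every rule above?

5

A right/down-only route from (1,1) to (4,5) makes exactly 3 down-moves and 4 right-moves in some order.
With no other constraints that would be C(7,3) = 35 routes.
Split at (3,1) and multiply the segment counts: (1,1)→(3,1): 1; (3,1)→(4,5): 5; product = 5.
That gives 5 routes.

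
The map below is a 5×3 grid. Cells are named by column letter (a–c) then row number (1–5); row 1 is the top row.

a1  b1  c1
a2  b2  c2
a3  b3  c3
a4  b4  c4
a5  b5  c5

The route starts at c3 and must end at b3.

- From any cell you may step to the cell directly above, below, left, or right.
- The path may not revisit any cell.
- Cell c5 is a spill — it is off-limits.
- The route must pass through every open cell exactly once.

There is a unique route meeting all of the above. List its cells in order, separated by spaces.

c3 c4 b4 b5 a5 a4 a3 a2 a1 b1 c1 c2 b2 b3

Need to visit all 14 open cells exactly once, starting at c3 and ending at b3.
Cell c4 has only two open neighbours (c3 and b4), so the path must pass straight through it: one of those is the cell it's entered from and the other is where it exits.
Route from c3: down 1 to c4, left 1 to b4, down 1 to b5, left 1 to a5, up 4 to a1, right 2 to c1, down 1 to c2, left 1 to b2, down 1 to b3 — 13 moves in all.
Check: all 14 open cells covered.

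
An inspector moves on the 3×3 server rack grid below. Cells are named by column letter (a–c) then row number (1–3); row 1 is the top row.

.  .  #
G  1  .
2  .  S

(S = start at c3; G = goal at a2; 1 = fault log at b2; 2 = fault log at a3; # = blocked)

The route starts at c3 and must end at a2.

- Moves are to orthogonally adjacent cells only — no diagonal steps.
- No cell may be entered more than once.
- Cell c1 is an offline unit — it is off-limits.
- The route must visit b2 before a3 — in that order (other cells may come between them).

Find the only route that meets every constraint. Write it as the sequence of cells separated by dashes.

c3 - c2 - b2 - b3 - a3 - a2

The waypoints must appear in the order b2, a3, with no cell reused.
Route from c3: up to c2, left to b2, down to b3, left to a3, up to a2 — 5 moves in all.
Check: order respected (1 at step 2, 2 at step 4).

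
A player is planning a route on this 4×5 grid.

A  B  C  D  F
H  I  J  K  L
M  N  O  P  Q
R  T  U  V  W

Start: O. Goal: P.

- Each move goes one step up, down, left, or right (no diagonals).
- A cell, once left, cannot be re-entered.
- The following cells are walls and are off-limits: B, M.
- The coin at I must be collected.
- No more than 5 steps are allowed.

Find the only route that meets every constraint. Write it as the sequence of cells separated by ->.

O -> N -> I -> J -> K -> P

The budget equals the shortest possible length, so every move has to be on a shortest route through the required cells.
Route from O: left 1 to N, up 1 to I, right 2 to K, down 1 to P — 5 moves in all.
Check: all required cells visited; 5 ≤ 5 moves.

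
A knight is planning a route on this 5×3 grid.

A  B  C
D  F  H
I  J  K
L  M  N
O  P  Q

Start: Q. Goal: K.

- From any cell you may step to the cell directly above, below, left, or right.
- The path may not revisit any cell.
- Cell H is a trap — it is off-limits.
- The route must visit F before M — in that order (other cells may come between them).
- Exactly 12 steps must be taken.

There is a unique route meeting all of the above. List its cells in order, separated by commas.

The waypoints must appear in the order F, M, with no cell reused.
Route from Q: 2× left (reaching O), 4× up (reaching A), right to B, 3× down (reaching M), right to N, up to K — 12 moves in all.
Check: order respected (F at step 8, M at step 10); 12 moves as required.

Q, P, O, L, I, D, A, B, F, J, M, N, K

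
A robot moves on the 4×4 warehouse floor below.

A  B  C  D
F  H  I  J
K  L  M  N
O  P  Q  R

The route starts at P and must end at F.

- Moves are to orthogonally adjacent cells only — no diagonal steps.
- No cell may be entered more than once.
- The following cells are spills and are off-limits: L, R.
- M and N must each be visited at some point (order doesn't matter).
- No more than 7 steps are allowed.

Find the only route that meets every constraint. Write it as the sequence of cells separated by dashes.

Any route must reach M and N and still end at F within 7 moves, so the order of the required stops is forced.
Route from P: right to Q, up to M, right to N, up to J, 3× left (reaching F) — 7 moves in all.
Check: all required cells visited; 7 ≤ 7 moves.

P - Q - M - N - J - I - H - F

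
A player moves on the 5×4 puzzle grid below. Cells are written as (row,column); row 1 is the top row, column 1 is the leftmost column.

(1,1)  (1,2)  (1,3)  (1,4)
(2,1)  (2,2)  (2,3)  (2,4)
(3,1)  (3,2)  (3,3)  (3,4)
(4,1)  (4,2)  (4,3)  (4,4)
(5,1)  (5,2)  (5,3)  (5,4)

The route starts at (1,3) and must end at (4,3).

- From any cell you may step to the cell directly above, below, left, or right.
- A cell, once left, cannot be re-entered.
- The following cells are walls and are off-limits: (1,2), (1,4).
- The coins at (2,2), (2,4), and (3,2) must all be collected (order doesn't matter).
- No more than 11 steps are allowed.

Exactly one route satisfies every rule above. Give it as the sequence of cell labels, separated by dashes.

(1,3) - (2,3) - (2,4) - (3,4) - (3,3) - (3,2) - (2,2) - (2,1) - (3,1) - (4,1) - (4,2) - (4,3)

The 11-move cap with required stops at (2,2), (2,4), (3,2) leaves no slack for detours.
Route from (1,3): down to (2,3), right to (2,4), down to (3,4), 2× left (reaching (3,2)), up to (2,2), left to (2,1), 2× down (reaching (4,1)), 2× right (reaching (4,3)) — 11 moves in all.
Check: all required cells visited; 11 ≤ 11 moves.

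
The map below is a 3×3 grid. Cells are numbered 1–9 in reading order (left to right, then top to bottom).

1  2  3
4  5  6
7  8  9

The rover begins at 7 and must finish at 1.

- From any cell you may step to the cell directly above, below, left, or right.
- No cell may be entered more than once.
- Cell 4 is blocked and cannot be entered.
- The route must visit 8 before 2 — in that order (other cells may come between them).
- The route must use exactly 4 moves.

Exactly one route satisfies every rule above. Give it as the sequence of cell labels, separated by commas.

7, 8, 5, 2, 1

The waypoints must appear in the order 8, 2, with no cell reused.
Route from 7: right 1 to 8, up 2 to 2, left 1 to 1 — 4 moves in all.
Check: order respected (8 at step 1, 2 at step 3); 4 moves as required.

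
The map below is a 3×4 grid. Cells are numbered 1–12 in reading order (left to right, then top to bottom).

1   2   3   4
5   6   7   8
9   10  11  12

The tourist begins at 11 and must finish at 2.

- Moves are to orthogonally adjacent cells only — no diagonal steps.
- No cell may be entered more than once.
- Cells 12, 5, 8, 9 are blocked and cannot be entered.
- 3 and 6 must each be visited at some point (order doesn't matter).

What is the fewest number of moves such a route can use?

Any route passes through 3 and 6 in some order between 11 and 2. Summing Manhattan distances along each leg and taking the cheapest ordering (11 → 3 → 6 → 2) gives a lower bound of 2 + 2 + 1 = 5 moves.
A route of 5 moves achieves this: 11 → 10 → 6 → 7 → 3 → 2.
Since 5 matches the lower bound, it is optimal.

5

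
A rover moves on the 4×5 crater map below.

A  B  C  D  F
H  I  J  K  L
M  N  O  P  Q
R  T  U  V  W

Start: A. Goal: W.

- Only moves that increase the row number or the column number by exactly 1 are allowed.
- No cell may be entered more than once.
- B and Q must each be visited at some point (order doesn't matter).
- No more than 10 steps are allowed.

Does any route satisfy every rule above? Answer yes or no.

yes

One route that works: A → B → I → N → O → P → Q → W.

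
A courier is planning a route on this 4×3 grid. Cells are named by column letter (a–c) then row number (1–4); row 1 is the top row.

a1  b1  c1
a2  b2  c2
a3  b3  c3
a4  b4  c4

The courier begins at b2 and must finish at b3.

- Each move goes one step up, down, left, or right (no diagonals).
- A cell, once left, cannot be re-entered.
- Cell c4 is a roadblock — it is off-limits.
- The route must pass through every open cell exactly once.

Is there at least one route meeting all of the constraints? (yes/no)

Colour the cells like a checkerboard: each orthogonal step flips colour, so a Hamiltonian route alternates colours. Here there are 6 cells of one colour and 5 of the other, with start on the opposite colour to the goal — the counts and endpoints can't be arranged into an alternating sequence of length 11, so no Hamiltonian route exists.

no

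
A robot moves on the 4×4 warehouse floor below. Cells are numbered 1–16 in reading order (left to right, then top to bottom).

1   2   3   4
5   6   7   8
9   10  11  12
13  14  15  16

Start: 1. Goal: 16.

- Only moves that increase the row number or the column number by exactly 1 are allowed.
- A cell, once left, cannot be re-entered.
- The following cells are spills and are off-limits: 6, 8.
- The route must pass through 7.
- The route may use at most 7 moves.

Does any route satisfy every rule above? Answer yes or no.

One route that works: 1 → 2 → 3 → 7 → 11 → 15 → 16.

yes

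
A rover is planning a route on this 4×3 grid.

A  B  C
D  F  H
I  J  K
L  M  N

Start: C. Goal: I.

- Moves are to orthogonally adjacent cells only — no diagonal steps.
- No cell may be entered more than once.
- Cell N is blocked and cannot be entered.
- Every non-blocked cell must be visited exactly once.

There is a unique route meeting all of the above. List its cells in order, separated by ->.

C -> B -> A -> D -> F -> H -> K -> J -> M -> L -> I

Need to visit all 11 open cells exactly once, starting at C and ending at I.
Route from C: 2× left (reaching A), down to D, 2× right (reaching H), down to K, left to J, down to M, left to L, up to I — 10 moves in all.
Check: all 11 open cells covered.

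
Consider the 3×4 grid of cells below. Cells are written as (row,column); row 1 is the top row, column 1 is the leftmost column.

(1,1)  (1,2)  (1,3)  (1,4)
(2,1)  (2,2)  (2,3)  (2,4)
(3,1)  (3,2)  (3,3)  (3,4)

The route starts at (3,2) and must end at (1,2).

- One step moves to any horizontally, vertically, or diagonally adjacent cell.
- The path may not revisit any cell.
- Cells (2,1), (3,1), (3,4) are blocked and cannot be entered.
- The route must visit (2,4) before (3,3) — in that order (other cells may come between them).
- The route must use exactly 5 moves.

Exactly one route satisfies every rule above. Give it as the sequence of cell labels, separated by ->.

(3,2) -> (2,3) -> (2,4) -> (3,3) -> (2,2) -> (1,2)

The waypoints must appear in the order (2,4), (3,3), with no cell reused.
Route from (3,2): up-right 1 to (2,3), right 1 to (2,4), down-left 1 to (3,3), up-left 1 to (2,2), up 1 to (1,2) — 5 moves in all.
Check: order respected ((2,4) at step 2, (3,3) at step 3); 5 moves as required.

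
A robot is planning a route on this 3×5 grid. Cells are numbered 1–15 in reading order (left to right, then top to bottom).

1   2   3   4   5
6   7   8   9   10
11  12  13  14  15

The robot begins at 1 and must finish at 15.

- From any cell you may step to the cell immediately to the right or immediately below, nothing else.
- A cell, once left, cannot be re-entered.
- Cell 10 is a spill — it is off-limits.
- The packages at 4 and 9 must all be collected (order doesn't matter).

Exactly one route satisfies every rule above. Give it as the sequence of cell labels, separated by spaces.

Moves only go right or down, so the column and row indices never decrease.
Route from 1: right 3 to 4, down 2 to 14, right 1 to 15 — 6 moves in all.
Check: all required cells visited.

1 2 3 4 9 14 15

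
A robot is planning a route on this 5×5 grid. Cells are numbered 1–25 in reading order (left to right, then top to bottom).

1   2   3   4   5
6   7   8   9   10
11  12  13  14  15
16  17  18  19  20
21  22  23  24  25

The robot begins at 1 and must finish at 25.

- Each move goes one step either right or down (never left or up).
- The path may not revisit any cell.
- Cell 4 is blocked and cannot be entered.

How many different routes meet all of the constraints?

A right/down-only route from 1 to 25 makes exactly 4 down-moves and 4 right-moves in some order.
With no other constraints that would be C(8,4) = 70 routes.
Subtract routes through each blocked cell (inclusion–exclusion for overlaps): − through 4: 5 → 65.
That gives 65 routes.

65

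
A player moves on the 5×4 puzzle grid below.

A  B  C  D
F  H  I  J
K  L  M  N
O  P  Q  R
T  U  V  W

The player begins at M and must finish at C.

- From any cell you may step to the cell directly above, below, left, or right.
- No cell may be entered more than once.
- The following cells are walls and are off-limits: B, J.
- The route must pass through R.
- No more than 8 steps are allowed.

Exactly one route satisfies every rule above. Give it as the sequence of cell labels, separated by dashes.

M - N - R - Q - P - L - H - I - C

Any route must reach R and still end at C within 8 moves, so the order of the required stops is forced.
Route from M: right 1 to N, down 1 to R, left 2 to P, up 2 to H, right 1 to I, up 1 to C — 8 moves in all.
Check: all required cells visited; 8 ≤ 8 moves.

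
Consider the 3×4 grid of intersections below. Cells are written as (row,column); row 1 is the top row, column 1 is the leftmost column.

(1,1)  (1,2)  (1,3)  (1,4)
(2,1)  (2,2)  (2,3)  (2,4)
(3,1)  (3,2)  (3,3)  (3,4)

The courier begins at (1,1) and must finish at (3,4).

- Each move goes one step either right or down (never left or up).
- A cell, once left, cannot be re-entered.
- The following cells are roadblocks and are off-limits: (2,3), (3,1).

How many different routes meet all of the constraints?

A right/down-only route from (1,1) to (3,4) makes exactly 2 down-moves and 3 right-moves in some order.
With no other constraints that would be C(5,2) = 10 routes.
Subtract routes through each blocked cell (inclusion–exclusion for overlaps): − through (2,3): 6 − through (3,1): 1 → 3.
That gives 3 routes.

3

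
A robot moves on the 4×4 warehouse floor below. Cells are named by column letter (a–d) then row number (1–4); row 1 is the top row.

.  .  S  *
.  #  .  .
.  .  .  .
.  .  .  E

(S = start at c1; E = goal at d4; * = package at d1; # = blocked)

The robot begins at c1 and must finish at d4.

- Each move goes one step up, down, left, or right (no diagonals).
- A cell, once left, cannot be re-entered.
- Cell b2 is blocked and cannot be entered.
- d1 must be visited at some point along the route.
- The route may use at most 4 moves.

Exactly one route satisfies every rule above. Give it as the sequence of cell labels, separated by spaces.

The 4-move cap with required stops at d1 leaves no slack for detours.
Route from c1: right 1 to d1, down 3 to d4 — 4 moves in all.
Check: all required cells visited; 4 ≤ 4 moves.

c1 d1 d2 d3 d4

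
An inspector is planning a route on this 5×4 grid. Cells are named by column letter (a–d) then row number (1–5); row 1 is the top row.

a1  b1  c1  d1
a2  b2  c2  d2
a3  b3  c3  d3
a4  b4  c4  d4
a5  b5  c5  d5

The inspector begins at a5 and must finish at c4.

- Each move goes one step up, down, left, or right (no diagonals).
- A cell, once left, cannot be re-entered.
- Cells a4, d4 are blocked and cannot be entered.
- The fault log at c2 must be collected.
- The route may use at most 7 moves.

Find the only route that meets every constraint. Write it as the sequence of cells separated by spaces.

The 7-move cap with required stops at c2 leaves no slack for detours.
Route from a5: right 1 to b5, up 3 to b2, right 1 to c2, down 2 to c4 — 7 moves in all.
Check: all required cells visited; 7 ≤ 7 moves.

a5 b5 b4 b3 b2 c2 c3 c4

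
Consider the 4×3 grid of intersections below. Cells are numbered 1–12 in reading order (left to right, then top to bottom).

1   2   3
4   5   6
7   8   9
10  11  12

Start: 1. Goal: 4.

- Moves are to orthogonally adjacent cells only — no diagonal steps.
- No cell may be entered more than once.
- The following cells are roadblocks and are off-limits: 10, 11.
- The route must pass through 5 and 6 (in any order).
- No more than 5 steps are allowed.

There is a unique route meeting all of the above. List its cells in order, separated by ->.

The budget equals the shortest possible length, so every move has to be on a shortest route through the required cells.
Route from 1: 2× right (reaching 3), down to 6, 2× left (reaching 4) — 5 moves in all.
Check: all required cells visited; 5 ≤ 5 moves.

1 -> 2 -> 3 -> 6 -> 5 -> 4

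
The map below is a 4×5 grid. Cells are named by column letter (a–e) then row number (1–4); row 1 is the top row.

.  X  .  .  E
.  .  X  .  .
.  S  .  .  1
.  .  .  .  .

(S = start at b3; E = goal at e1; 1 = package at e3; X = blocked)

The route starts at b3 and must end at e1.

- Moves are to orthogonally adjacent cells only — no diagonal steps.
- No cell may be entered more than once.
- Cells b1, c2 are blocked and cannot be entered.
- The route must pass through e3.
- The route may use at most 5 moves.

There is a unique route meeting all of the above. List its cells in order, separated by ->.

b3 -> c3 -> d3 -> e3 -> e2 -> e1

The 5-move cap with required stops at e3 leaves no slack for detours.
Route from b3: right 3 to e3, up 2 to e1 — 5 moves in all.
Check: all required cells visited; 5 ≤ 5 moves.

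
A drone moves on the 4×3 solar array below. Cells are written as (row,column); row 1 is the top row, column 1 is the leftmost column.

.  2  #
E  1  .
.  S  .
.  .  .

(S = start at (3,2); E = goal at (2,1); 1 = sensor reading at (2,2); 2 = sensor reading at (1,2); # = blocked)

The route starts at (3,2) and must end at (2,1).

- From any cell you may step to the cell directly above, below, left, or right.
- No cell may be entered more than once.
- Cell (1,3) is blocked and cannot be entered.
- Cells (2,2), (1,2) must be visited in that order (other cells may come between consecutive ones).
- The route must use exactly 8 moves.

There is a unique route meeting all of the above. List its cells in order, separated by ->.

(3,2) -> (4,2) -> (4,3) -> (3,3) -> (2,3) -> (2,2) -> (1,2) -> (1,1) -> (2,1)

The waypoints must appear in the order (2,2), (1,2), with no cell reused.
Route from (3,2): down to (4,2), right to (4,3), 2× up (reaching (2,3)), left to (2,2), up to (1,2), left to (1,1), down to (2,1) — 8 moves in all.
Check: order respected (1 at step 5, 2 at step 6); 8 moves as required.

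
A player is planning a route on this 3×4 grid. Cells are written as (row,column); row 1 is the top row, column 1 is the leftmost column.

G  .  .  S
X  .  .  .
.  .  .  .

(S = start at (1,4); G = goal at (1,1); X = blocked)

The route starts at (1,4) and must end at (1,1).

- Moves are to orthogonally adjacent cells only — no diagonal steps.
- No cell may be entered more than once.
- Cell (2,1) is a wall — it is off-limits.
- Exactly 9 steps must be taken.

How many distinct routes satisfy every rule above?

2

Need simple routes of exactly 9 moves from (1,4) to (1,1) (Manhattan distance 3, so 3 moves are spent on a detour and 3 undoing it).
Enumerating: (1,4) (2,4) (3,4) (3,3) (3,2) (2,2) (2,3) (1,3) (1,2) (1,1) | (1,4) (1,3) (2,3) (2,4) (3,4) (3,3) (3,2) (2,2) (1,2) (1,1).
That gives 2 routes.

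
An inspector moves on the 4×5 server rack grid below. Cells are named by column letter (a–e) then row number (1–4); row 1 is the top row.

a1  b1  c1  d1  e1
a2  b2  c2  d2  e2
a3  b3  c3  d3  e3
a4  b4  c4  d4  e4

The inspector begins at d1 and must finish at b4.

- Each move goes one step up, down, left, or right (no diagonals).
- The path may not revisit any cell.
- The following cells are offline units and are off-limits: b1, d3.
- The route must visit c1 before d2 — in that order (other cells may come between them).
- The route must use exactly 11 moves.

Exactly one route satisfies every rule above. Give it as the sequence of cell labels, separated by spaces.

The waypoints must appear in the order c1, d2, with no cell reused.
Route from d1: left 1 to c1, down 1 to c2, right 2 to e2, down 2 to e4, left 2 to c4, up 1 to c3, left 1 to b3, down 1 to b4 — 11 moves in all.
Check: order respected (c1 at step 1, d2 at step 3); 11 moves as required.

d1 c1 c2 d2 e2 e3 e4 d4 c4 c3 b3 b4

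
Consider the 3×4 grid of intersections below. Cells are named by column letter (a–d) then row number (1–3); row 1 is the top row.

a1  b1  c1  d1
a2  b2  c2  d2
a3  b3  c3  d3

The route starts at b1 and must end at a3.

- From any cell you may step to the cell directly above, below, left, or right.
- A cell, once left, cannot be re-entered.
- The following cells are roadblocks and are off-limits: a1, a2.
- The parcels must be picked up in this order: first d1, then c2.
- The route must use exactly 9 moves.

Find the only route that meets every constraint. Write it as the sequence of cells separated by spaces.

The waypoints must appear in the order d1, c2, with no cell reused.
Route from b1: 2× right (reaching d1), 2× down (reaching d3), left to c3, up to c2, left to b2, down to b3, left to a3 — 9 moves in all.
Check: order respected (d1 at step 2, c2 at step 6); 9 moves as required.

b1 c1 d1 d2 d3 c3 c2 b2 b3 a3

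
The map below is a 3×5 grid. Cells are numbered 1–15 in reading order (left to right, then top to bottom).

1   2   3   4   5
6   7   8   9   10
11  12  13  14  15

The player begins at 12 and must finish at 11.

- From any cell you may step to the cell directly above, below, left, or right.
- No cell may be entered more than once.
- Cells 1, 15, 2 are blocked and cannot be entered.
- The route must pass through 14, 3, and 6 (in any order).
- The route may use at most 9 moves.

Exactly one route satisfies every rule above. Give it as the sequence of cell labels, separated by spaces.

The budget equals the shortest possible length, so every move has to be on a shortest route through the required cells.
Route from 12: right 2 to 14, up 2 to 4, left 1 to 3, down 1 to 8, left 2 to 6, down 1 to 11 — 9 moves in all.
Check: all required cells visited; 9 ≤ 9 moves.

12 13 14 9 4 3 8 7 6 11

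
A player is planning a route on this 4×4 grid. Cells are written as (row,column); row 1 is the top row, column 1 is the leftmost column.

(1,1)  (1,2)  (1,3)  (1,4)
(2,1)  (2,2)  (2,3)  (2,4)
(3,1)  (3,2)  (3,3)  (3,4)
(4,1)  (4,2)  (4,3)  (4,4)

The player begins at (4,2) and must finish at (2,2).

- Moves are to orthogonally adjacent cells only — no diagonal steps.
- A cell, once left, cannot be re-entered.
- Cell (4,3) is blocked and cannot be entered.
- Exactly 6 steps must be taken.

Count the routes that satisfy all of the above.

5

Need simple routes of exactly 6 moves from (4,2) to (2,2) (Manhattan distance 2, so 2 moves are spent on a detour and 2 undoing it).
Enumerating: (4,2) (3,2) (3,1) (2,1) (1,1) (1,2) (2,2) | (4,2) (3,2) (3,3) (2,3) (1,3) (1,2) (2,2) | (4,2) (3,2) (3,3) (3,4) (2,4) (2,3) (2,2) | (4,2) (4,1) (3,1) (2,1) (1,1) (1,2) (2,2) | (4,2) (4,1) (3,1) (3,2) (3,3) (2,3) (2,2).
That gives 5 routes.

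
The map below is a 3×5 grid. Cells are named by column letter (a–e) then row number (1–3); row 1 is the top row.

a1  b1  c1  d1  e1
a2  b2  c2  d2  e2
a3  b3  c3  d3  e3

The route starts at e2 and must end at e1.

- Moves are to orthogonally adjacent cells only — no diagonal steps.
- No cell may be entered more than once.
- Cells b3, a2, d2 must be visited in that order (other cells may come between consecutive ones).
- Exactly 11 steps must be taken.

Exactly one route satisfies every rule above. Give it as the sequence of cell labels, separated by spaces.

e2 e3 d3 c3 b3 a3 a2 b2 c2 d2 d1 e1

The waypoints must appear in the order b3, a2, d2, with no cell reused.
Route from e2: down 1 to e3, left 4 to a3, up 1 to a2, right 3 to d2, up 1 to d1, right 1 to e1 — 11 moves in all.
Check: order respected (b3 at step 4, a2 at step 6, d2 at step 9); 11 moves as required.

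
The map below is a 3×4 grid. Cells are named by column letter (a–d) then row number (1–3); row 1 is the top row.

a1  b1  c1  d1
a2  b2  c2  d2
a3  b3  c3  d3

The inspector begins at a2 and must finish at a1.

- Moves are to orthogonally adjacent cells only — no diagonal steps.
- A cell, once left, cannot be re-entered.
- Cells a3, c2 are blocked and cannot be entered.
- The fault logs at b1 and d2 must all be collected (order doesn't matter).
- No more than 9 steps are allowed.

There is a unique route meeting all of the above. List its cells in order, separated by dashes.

Any route must reach b1 and d2 and still end at a1 within 9 moves, so the order of the required stops is forced.
Route from a2: right 1 to b2, down 1 to b3, right 2 to d3, up 2 to d1, left 3 to a1 — 9 moves in all.
Check: all required cells visited; 9 ≤ 9 moves.

a2 - b2 - b3 - c3 - d3 - d2 - d1 - c1 - b1 - a1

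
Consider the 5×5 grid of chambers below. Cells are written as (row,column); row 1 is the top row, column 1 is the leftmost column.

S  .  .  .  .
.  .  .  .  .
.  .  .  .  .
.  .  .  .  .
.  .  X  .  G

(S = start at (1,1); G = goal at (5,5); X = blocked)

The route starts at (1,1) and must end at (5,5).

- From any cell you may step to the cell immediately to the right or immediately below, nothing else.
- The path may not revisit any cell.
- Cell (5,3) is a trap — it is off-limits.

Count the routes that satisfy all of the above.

A right/down-only route from (1,1) to (5,5) makes exactly 4 down-moves and 4 right-moves in some order.
With no other constraints that would be C(8,4) = 70 routes.
Subtract routes through each blocked cell (inclusion–exclusion for overlaps): − through (5,3): 15 → 55.
That gives 55 routes.

55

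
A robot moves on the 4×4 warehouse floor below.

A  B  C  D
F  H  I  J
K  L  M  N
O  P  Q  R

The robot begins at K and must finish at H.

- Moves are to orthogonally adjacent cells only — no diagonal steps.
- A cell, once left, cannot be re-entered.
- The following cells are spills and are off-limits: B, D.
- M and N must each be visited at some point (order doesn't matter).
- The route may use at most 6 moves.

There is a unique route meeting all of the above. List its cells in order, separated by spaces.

K L M N J I H

Any route must reach M and N and still end at H within 6 moves, so the order of the required stops is forced.
Route from K: 3× right (reaching N), up to J, 2× left (reaching H) — 6 moves in all.
Check: all required cells visited; 6 ≤ 6 moves.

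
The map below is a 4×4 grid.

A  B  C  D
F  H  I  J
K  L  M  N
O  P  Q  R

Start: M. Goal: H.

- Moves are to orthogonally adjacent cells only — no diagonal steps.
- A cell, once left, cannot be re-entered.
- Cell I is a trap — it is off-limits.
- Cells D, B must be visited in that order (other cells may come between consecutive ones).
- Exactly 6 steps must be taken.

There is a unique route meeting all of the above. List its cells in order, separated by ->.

M -> N -> J -> D -> C -> B -> H

The waypoints must appear in the order D, B, with no cell reused.
Route from M: right to N, 2× up (reaching D), 2× left (reaching B), down to H — 6 moves in all.
Check: order respected (D at step 3, B at step 5); 6 moves as required.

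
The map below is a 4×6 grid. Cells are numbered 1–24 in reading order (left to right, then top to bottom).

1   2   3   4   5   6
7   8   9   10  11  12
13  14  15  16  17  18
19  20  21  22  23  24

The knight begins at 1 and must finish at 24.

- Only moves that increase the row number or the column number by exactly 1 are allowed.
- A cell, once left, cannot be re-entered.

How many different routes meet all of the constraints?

56

A right/down-only route from 1 to 24 makes exactly 3 down-moves and 5 right-moves in some order.
With no other constraints that would be C(8,3) = 56 routes.
That gives 56 routes.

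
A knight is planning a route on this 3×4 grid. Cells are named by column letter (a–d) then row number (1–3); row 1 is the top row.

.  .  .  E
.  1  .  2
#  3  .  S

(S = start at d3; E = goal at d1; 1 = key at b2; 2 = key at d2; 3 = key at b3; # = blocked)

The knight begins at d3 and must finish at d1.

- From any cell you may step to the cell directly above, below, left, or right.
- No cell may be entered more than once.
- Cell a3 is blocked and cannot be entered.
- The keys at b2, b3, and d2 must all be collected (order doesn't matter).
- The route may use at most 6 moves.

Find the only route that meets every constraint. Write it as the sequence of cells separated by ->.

d3 -> c3 -> b3 -> b2 -> c2 -> d2 -> d1

The 6-move cap with required stops at b2, b3, d2 leaves no slack for detours.
Route from d3: left 2 to b3, up 1 to b2, right 2 to d2, up 1 to d1 — 6 moves in all.
Check: all required cells visited; 6 ≤ 6 moves.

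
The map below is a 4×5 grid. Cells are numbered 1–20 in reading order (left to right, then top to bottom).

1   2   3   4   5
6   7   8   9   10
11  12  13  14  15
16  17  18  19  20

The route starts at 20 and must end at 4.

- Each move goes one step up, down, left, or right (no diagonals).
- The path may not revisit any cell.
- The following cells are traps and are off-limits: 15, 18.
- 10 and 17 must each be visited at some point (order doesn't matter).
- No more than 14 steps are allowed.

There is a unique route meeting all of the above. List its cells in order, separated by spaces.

Any route must reach 10 and 17 and still end at 4 within 14 moves, so the order of the required stops is forced.
Route from 20: left to 19, up to 14, 2× left (reaching 12), down to 17, left to 16, 2× up (reaching 6), 4× right (reaching 10), up to 5, left to 4 — 14 moves in all.
Check: all required cells visited; 14 ≤ 14 moves.

20 19 14 13 12 17 16 11 6 7 8 9 10 5 4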